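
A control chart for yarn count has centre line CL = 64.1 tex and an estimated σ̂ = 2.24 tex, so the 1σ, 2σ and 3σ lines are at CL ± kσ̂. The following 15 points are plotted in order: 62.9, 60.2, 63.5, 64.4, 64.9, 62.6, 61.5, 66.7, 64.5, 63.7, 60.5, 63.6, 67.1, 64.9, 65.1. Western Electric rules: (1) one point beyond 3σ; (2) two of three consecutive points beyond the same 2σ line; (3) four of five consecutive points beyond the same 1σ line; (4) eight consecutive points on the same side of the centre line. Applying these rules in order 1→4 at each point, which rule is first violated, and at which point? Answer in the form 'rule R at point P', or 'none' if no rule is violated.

none

Zone of each point (C = within 1σ̂, B = 1σ̂–2σ̂, A = 2σ̂–3σ̂, * = beyond 3σ̂; sign = side of CL): 1:-C, 2:-B, 3:-C, 4:+C, 5:+C, 6:-C, 7:-B, 8:+B, 9:+C, 10:-C, 11:-B, 12:-C, 13:+B, 14:+C, 15:+C
No rule fires across all 15 points.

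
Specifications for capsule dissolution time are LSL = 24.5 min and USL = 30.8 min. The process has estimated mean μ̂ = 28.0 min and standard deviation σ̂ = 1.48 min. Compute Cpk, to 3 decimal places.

Cpu = (USL − μ̂) / (3σ̂) = (30.8 − 28.0) / (3 × 1.48) = 0.6306; Cpl = (μ̂ − LSL) / (3σ̂) = (28.0 − 24.5) / (3 × 1.48) = 0.7883; Cpk = min(Cpu, Cpl) = 0.6306

0.631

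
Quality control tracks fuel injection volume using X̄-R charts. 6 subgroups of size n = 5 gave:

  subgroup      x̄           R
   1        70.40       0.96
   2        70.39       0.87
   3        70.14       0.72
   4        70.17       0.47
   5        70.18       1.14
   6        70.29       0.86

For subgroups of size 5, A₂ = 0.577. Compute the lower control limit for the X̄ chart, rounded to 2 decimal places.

69.78

X̄̄ = (70.40 + 70.39 + 70.14 + 70.17 + 70.18 + 70.29) / 6 = 421.5700 / 6 = 70.2617
R̄ = (0.96 + 0.87 + 0.72 + 0.47 + 1.14 + 0.86) / 6 = 5.0200 / 6 = 0.8367
LCL = X̄̄ − A₂·R̄ = 70.2617 − 0.577 × 0.8367 = 69.7789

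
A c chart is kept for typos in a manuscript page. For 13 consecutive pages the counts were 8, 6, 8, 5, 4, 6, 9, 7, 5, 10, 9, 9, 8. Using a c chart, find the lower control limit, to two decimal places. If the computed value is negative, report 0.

0.00

c̄ = (8 + 6 + 8 + 5 + 4 + 6 + 9 + 7 + 5 + 10 + 9 + 9 + 8) / 13 = 94 / 13 = 7.2308
LCL = c̄ − 3√c̄ = 7.2308 − 3 × 2.6890 = -0.8363 → 0 (cannot be negative)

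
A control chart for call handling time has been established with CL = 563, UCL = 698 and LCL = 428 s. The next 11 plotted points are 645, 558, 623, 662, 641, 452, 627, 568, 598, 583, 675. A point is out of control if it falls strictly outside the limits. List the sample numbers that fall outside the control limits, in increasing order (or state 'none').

none

All 11 points lie within [428, 698].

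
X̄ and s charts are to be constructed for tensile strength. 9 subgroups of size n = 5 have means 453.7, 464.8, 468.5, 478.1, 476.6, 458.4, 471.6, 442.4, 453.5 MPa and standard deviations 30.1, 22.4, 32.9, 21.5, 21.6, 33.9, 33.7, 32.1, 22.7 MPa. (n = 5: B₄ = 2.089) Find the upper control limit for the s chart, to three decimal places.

s̄ = (30.1 + 22.4 + 32.9 + 21.5 + 21.6 + 33.9 + 33.7 + 32.1 + 22.7) / 9 = 27.8778
UCL_s = B₄·s̄ = 2.089 × 27.8778 = 58.2367

58.237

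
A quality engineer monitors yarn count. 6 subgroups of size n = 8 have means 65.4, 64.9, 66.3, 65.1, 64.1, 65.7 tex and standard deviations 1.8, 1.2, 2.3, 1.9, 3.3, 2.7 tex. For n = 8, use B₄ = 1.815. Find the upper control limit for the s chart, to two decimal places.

s̄ = (1.8 + 1.2 + 2.3 + 1.9 + 3.3 + 2.7) / 6 = 2.2000
UCL_s = B₄·s̄ = 1.815 × 2.2000 = 3.9930

3.99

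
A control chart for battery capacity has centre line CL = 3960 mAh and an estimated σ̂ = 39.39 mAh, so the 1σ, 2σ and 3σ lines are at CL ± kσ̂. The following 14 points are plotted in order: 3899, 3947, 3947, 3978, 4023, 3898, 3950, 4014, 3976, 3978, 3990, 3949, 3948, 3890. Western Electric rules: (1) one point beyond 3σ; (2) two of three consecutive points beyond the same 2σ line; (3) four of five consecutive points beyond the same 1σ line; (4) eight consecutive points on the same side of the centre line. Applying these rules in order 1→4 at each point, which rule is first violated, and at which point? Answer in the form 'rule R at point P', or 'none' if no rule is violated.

none

Zone of each point (C = within 1σ̂, B = 1σ̂–2σ̂, A = 2σ̂–3σ̂, * = beyond 3σ̂; sign = side of CL): 1:-B, 2:-C, 3:-C, 4:+C, 5:+B, 6:-B, 7:-C, 8:+B, 9:+C, 10:+C, 11:+C, 12:-C, 13:-C, 14:-B
No rule fires across all 14 points.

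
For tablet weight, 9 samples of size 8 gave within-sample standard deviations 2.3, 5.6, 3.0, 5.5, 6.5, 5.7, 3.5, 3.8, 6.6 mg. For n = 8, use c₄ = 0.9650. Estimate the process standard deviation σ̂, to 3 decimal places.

s̄ = (2.3 + 5.6 + 3.0 + 5.5 + 6.5 + 5.7 + 3.5 + 3.8 + 6.6) / 9 = 4.7222
σ̂ = s̄ / c₄ = 4.7222 / 0.9650 = 4.8935

4.893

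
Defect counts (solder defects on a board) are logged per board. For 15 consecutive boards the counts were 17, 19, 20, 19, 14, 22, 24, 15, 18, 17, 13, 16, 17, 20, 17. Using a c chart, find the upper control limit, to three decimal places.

30.547

c̄ = (17 + 19 + 20 + 19 + 14 + 22 + 24 + 15 + 18 + 17 + 13 + 16 + 17 + 20 + 17) / 15 = 268 / 15 = 17.8667
UCL = c̄ + 3√c̄ = 17.8667 + 3 × √17.8667 = 17.8667 + 3 × 4.2269 = 30.5474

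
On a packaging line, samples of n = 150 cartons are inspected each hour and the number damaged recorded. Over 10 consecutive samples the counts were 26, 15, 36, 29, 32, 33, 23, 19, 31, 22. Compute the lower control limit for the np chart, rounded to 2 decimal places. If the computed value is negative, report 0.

12.57

p̄ = Σdᵢ / (k·n) = 266 / (10 × 150) = 0.17733
LCL = np̄ − 3·√(np̄(1−p̄)) = 26.6000 − 3 × 4.6779 = 12.5662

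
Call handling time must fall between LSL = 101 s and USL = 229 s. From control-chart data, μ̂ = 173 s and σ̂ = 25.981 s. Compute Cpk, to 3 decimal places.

Cpu = (USL − μ̂) / (3σ̂) = (229 − 173) / (3 × 25.981) = 0.7185; Cpl = (μ̂ − LSL) / (3σ̂) = (173 − 101) / (3 × 25.981) = 0.9238; Cpk = min(Cpu, Cpl) = 0.7185

0.718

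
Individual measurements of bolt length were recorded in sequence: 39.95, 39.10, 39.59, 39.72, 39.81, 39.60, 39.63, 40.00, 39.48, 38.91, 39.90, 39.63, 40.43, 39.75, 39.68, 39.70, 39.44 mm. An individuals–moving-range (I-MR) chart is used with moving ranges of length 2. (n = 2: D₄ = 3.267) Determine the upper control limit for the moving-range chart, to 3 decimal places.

1.297

Moving ranges: 0.85, 0.49, 0.13, 0.09, 0.21, 0.03, 0.37, 0.52, 0.57, 0.99, 0.27, 0.80, 0.68, 0.07, 0.02, 0.26; M̄R̄ = 6.3500 / 16 = 0.3969
UCL_MR = D₄·M̄R̄ = 3.267 × 0.3969 = 1.2966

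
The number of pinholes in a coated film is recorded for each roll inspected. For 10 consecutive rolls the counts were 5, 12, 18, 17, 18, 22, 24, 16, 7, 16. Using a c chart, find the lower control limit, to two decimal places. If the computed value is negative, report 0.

c̄ = (5 + 12 + 18 + 17 + 18 + 22 + 24 + 16 + 7 + 16) / 10 = 155 / 10 = 15.5000
LCL = c̄ − 3√c̄ = 15.5000 − 3 × 3.9370 = 3.6890

3.69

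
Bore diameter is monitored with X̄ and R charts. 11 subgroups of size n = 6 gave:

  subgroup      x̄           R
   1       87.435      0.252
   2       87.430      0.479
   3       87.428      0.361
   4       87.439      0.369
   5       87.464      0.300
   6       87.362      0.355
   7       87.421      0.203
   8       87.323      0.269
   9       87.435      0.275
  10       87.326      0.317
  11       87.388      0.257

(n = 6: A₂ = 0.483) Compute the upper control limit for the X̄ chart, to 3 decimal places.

X̄̄ = (87.435 + 87.430 + 87.428 + 87.439 + 87.464 + 87.362 + 87.421 + 87.323 + 87.435 + 87.326 + 87.388) / 11 = 961.4510 / 11 = 87.4046
R̄ = (0.252 + 0.479 + 0.361 + 0.369 + 0.300 + 0.355 + 0.203 + 0.269 + 0.275 + 0.317 + 0.257) / 11 = 3.4370 / 11 = 0.3125
UCL = X̄̄ + A₂·R̄ = 87.4046 + 0.483 × 0.3125 = 87.5556

87.556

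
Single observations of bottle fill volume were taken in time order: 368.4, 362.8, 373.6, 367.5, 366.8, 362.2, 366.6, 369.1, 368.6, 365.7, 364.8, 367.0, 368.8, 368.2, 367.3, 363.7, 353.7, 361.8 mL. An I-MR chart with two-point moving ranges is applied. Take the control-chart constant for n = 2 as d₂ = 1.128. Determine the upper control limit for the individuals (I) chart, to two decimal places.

X̄ = (368.4 + 362.8 + 373.6 + 367.5 + 366.8 + 362.2 + 366.6 + 369.1 + 368.6 + 365.7 + 364.8 + 367.0 + 368.8 + 368.2 + 367.3 + 363.7 + 353.7 + 361.8) / 18 = 365.9222
Moving ranges: 5.6, 10.8, 6.1, 0.7, 4.6, 4.4, 2.5, 0.5, 2.9, 0.9, 2.2, 1.8, 0.6, 0.9, 3.6, 10.0, 8.1; M̄R̄ = 66.2000 / 17 = 3.8941
UCL = X̄ + 3·M̄R̄/d₂ = 365.9222 + 3 × 3.8941 / 1.128 = 376.2789

376.28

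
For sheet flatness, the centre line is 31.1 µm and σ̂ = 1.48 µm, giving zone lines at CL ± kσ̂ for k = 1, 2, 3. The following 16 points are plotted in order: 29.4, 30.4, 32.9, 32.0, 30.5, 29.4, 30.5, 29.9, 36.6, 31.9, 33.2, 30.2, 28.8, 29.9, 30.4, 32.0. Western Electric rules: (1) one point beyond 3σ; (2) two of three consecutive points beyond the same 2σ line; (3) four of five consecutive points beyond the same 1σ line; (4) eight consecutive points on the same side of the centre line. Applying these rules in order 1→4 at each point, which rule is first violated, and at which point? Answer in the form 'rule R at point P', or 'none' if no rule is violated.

Zone of each point (C = within 1σ̂, B = 1σ̂–2σ̂, A = 2σ̂–3σ̂, * = beyond 3σ̂; sign = side of CL): 1:-B, 2:-C, 3:+B, 4:+C, 5:-C, 6:-B, 7:-C, 8:-C, 9:+*, 10:+C, 11:+B, 12:-C, 13:-B, 14:-C, 15:-C, 16:+C
Rule 1 (one point beyond the 3σ limits) is satisfied at point 9.

rule 1 at point 9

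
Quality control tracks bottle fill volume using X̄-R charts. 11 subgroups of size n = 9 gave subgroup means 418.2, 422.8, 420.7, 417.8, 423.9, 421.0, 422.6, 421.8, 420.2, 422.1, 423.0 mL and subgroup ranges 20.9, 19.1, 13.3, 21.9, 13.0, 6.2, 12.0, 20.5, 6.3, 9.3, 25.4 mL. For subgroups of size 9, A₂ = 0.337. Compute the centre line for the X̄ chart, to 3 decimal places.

421.282

X̄̄ = (418.2 + 422.8 + 420.7 + 417.8 + 423.9 + 421.0 + 422.6 + 421.8 + 420.2 + 422.1 + 423.0) / 11 = 4634.1000 / 11 = 421.2818
CL = X̄̄ = 421.2818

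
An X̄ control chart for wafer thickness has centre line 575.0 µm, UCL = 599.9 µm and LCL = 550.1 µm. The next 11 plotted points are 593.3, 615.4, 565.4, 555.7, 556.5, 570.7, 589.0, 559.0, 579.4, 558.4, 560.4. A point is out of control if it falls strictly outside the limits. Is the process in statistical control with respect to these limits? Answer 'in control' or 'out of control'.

Compare each point to [550.1, 599.9]: sample 2 = 615.4 > UCL.

out of control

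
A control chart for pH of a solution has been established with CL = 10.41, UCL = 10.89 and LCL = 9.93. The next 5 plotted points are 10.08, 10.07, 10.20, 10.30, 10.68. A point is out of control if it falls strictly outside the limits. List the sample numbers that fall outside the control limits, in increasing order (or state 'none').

none

All 5 points lie within [9.93, 10.89].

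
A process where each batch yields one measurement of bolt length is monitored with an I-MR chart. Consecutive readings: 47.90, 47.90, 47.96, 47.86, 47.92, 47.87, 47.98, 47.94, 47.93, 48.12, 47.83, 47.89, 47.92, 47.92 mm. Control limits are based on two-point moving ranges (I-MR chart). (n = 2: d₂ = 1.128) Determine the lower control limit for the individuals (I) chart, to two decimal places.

47.72

X̄ = (47.90 + 47.90 + 47.96 + 47.86 + 47.92 + 47.87 + 47.98 + 47.94 + 47.93 + 48.12 + 47.83 + 47.89 + 47.92 + 47.92) / 14 = 47.9243
Moving ranges: 0.00, 0.06, 0.10, 0.06, 0.05, 0.11, 0.04, 0.01, 0.19, 0.29, 0.06, 0.03, 0.00; M̄R̄ = 1.0000 / 13 = 0.0769
LCL = X̄ − 3·M̄R̄/d₂ = 47.9243 − 3 × 0.0769 / 1.128 = 47.7197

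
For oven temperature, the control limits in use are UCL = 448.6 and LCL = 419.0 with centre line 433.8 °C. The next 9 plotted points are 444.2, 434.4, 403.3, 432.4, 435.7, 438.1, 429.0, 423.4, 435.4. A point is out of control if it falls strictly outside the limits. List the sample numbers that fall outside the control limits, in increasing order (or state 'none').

3

Compare each point to [419.0, 448.6]: sample 3 = 403.3 < LCL.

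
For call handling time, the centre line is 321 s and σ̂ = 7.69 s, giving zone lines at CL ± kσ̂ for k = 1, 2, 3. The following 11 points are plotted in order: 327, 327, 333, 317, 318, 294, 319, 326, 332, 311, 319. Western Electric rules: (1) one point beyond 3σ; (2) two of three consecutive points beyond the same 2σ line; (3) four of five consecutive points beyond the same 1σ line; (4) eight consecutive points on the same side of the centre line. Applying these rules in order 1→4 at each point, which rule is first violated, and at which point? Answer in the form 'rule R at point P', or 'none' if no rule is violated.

rule 1 at point 6

Zone of each point (C = within 1σ̂, B = 1σ̂–2σ̂, A = 2σ̂–3σ̂, * = beyond 3σ̂; sign = side of CL): 1:+C, 2:+C, 3:+B, 4:-C, 5:-C, 6:-*, 7:-C, 8:+C, 9:+B, 10:-B, 11:-C
Rule 1 (one point beyond the 3σ limits) is satisfied at point 6.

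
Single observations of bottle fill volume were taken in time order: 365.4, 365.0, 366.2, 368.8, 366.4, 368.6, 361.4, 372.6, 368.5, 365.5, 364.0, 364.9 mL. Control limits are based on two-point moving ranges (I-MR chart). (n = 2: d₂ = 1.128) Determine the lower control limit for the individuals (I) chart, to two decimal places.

357.57

X̄ = (365.4 + 365.0 + 366.2 + 368.8 + 366.4 + 368.6 + 361.4 + 372.6 + 368.5 + 365.5 + 364.0 + 364.9) / 12 = 366.4417
Moving ranges: 0.4, 1.2, 2.6, 2.4, 2.2, 7.2, 11.2, 4.1, 3.0, 1.5, 0.9; M̄R̄ = 36.7000 / 11 = 3.3364
LCL = X̄ − 3·M̄R̄/d₂ = 366.4417 − 3 × 3.3364 / 1.128 = 357.5684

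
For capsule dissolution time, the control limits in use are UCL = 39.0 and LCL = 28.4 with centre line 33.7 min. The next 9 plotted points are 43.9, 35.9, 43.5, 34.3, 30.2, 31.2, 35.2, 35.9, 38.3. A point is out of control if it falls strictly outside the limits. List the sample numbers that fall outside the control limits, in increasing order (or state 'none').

Compare each point to [28.4, 39.0]: sample 1 = 43.9 > UCL; sample 3 = 43.5 > UCL.

1, 3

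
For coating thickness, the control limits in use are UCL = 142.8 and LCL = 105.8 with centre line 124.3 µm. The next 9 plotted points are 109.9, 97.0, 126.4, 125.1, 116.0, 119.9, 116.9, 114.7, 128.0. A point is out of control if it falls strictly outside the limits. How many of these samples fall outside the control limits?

1

Compare each point to [105.8, 142.8]: sample 2 = 97.0 < LCL.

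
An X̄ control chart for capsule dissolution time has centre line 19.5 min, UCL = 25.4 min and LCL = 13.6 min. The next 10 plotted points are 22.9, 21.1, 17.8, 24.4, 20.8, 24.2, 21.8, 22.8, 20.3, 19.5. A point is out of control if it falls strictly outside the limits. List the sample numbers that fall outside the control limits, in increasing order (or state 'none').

none

All 10 points lie within [13.6, 25.4].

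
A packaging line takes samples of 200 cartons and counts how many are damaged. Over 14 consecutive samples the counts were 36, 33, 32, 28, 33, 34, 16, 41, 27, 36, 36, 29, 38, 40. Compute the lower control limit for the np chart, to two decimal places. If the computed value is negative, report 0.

17.08

p̄ = Σdᵢ / (k·n) = 459 / (14 × 200) = 0.16393
LCL = np̄ − 3·√(np̄(1−p̄)) = 32.7857 − 3 × 5.2356 = 17.0790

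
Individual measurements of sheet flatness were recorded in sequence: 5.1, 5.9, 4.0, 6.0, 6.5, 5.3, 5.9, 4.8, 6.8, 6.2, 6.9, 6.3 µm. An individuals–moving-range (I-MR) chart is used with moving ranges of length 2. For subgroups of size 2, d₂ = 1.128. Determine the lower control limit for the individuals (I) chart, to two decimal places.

X̄ = (5.1 + 5.9 + 4.0 + 6.0 + 6.5 + 5.3 + 5.9 + 4.8 + 6.8 + 6.2 + 6.9 + 6.3) / 12 = 5.8083
Moving ranges: 0.8, 1.9, 2.0, 0.5, 1.2, 0.6, 1.1, 2.0, 0.6, 0.7, 0.6; M̄R̄ = 12.0000 / 11 = 1.0909
LCL = X̄ − 3·M̄R̄/d₂ = 5.8083 − 3 × 1.0909 / 1.128 = 2.9070

2.91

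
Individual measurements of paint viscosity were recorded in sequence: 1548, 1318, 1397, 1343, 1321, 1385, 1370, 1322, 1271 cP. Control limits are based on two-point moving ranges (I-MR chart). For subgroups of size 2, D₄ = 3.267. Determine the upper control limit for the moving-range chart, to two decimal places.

229.92

Moving ranges: 230, 79, 54, 22, 64, 15, 48, 51; M̄R̄ = 563.0000 / 8 = 70.3750
UCL_MR = D₄·M̄R̄ = 3.267 × 70.3750 = 229.9151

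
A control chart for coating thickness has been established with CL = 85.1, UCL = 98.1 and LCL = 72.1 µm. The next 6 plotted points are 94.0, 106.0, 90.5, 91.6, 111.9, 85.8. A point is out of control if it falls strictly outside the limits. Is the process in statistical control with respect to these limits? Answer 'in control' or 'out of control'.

out of control

Compare each point to [72.1, 98.1]: sample 2 = 106.0 > UCL; sample 5 = 111.9 > UCL.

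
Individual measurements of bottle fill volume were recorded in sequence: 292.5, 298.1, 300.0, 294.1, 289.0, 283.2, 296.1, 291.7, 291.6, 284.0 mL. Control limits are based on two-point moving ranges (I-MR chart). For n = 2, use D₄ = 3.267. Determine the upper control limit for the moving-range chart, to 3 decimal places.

Moving ranges: 5.6, 1.9, 5.9, 5.1, 5.8, 12.9, 4.4, 0.1, 7.6; M̄R̄ = 49.3000 / 9 = 5.4778
UCL_MR = D₄·M̄R̄ = 3.267 × 5.4778 = 17.8959

17.896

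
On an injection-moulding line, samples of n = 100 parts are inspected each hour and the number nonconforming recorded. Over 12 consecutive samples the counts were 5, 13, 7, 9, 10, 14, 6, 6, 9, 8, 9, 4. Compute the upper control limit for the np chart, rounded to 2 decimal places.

p̄ = Σdᵢ / (k·n) = 100 / (12 × 100) = 0.08333
UCL = np̄ + 3·√(np̄(1−p̄)) = 8.3333 + 3 × √(8.3333×0.91667) = 8.3333 + 3 × 2.7639 = 16.6249

16.62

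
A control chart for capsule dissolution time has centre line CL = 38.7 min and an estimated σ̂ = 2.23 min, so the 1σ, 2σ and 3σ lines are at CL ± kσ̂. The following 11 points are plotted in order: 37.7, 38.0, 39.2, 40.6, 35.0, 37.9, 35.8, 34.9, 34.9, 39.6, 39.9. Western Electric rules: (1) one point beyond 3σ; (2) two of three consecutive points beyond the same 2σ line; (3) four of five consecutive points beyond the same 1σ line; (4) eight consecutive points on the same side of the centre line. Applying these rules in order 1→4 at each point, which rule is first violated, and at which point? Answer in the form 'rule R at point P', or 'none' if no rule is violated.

Zone of each point (C = within 1σ̂, B = 1σ̂–2σ̂, A = 2σ̂–3σ̂, * = beyond 3σ̂; sign = side of CL): 1:-C, 2:-C, 3:+C, 4:+C, 5:-B, 6:-C, 7:-B, 8:-B, 9:-B, 10:+C, 11:+C
Rule 3 (four of five consecutive points beyond the same 1σ limit) is satisfied at point 9.

rule 3 at point 9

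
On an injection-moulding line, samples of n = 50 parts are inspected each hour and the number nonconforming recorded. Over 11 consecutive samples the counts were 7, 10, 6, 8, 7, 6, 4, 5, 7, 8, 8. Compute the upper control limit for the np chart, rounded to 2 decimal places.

p̄ = Σdᵢ / (k·n) = 76 / (11 × 50) = 0.13818
UCL = np̄ + 3·√(np̄(1−p̄)) = 6.9091 + 3 × √(6.9091×0.86182) = 6.9091 + 3 × 2.4402 = 14.2296

14.23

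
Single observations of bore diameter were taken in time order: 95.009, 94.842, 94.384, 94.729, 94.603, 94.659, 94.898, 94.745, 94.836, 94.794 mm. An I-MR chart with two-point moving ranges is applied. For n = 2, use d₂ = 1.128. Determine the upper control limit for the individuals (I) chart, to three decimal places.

95.245

X̄ = (95.009 + 94.842 + 94.384 + 94.729 + 94.603 + 94.659 + 94.898 + 94.745 + 94.836 + 94.794) / 10 = 94.7499
Moving ranges: 0.167, 0.458, 0.345, 0.126, 0.056, 0.239, 0.153, 0.091, 0.042; M̄R̄ = 1.6770 / 9 = 0.1863
UCL = X̄ + 3·M̄R̄/d₂ = 94.7499 + 3 × 0.1863 / 1.128 = 95.2455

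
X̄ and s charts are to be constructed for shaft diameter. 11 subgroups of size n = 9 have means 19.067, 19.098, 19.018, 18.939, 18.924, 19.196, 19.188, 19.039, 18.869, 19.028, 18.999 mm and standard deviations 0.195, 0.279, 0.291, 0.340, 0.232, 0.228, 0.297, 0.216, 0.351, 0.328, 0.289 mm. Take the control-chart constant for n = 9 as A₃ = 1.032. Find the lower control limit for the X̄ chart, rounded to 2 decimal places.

18.75

X̄̄ = (19.067 + 19.098 + 19.018 + 18.939 + 18.924 + 19.196 + 19.188 + 19.039 + 18.869 + 19.028 + 18.999) / 11 = 19.0332
s̄ = (0.195 + 0.279 + 0.291 + 0.340 + 0.232 + 0.228 + 0.297 + 0.216 + 0.351 + 0.328 + 0.289) / 11 = 0.2769
LCL = X̄̄ − A₃·s̄ = 19.0332 − 1.032 × 0.2769 = 18.7474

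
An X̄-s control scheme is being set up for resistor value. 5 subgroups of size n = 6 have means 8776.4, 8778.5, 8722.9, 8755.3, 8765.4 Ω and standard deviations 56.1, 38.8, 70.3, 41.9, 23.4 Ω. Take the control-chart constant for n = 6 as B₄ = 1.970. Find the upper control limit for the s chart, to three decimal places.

s̄ = (56.1 + 38.8 + 70.3 + 41.9 + 23.4) / 5 = 46.1000
UCL_s = B₄·s̄ = 1.970 × 46.1000 = 90.8170

90.817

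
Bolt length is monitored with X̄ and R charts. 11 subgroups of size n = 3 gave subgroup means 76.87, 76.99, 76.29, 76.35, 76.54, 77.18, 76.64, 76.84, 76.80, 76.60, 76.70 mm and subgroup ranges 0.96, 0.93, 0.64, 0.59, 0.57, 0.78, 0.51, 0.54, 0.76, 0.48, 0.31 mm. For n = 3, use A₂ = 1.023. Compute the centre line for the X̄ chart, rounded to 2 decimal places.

76.71

X̄̄ = (76.87 + 76.99 + 76.29 + 76.35 + 76.54 + 77.18 + 76.64 + 76.84 + 76.80 + 76.60 + 76.70) / 11 = 843.8000 / 11 = 76.7091
CL = X̄̄ = 76.7091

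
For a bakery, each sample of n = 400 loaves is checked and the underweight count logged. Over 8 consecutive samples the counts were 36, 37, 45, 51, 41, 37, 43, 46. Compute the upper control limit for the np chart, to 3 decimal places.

60.393

p̄ = Σdᵢ / (k·n) = 336 / (8 × 400) = 0.10500
UCL = np̄ + 3·√(np̄(1−p̄)) = 42.0000 + 3 × √(42.0000×0.89500) = 42.0000 + 3 × 6.1311 = 60.3932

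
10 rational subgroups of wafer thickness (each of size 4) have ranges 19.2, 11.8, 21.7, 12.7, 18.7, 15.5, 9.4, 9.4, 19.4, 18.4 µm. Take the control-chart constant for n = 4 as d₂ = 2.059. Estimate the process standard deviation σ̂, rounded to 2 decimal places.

R̄ = (19.2 + 11.8 + 21.7 + 12.7 + 18.7 + 15.5 + 9.4 + 9.4 + 19.4 + 18.4) / 10 = 15.6200
σ̂ = R̄ / d₂ = 15.6200 / 2.059 = 7.5862

7.59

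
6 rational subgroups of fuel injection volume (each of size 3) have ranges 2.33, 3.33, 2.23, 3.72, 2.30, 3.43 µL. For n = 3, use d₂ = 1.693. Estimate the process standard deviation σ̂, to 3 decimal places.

1.707

R̄ = (2.33 + 3.33 + 2.23 + 3.72 + 2.30 + 3.43) / 6 = 2.8900
σ̂ = R̄ / d₂ = 2.8900 / 1.693 = 1.7070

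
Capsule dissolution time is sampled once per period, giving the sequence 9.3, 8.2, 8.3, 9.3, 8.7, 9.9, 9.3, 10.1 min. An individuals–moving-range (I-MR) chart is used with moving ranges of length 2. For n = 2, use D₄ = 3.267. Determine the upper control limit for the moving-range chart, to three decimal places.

Moving ranges: 1.1, 0.1, 1.0, 0.6, 1.2, 0.6, 0.8; M̄R̄ = 5.4000 / 7 = 0.7714
UCL_MR = D₄·M̄R̄ = 3.267 × 0.7714 = 2.5203

2.520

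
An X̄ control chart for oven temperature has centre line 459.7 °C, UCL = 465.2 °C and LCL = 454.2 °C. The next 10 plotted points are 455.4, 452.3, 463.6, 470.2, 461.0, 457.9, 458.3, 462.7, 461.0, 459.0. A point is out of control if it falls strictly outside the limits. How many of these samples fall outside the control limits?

2

Compare each point to [454.2, 465.2]: sample 2 = 452.3 < LCL; sample 4 = 470.2 > UCL.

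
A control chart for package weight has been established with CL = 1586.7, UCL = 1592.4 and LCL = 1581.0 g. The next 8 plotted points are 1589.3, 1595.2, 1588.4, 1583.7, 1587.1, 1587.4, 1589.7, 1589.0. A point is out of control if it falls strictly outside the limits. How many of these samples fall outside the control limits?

Compare each point to [1581.0, 1592.4]: sample 2 = 1595.2 > UCL.

1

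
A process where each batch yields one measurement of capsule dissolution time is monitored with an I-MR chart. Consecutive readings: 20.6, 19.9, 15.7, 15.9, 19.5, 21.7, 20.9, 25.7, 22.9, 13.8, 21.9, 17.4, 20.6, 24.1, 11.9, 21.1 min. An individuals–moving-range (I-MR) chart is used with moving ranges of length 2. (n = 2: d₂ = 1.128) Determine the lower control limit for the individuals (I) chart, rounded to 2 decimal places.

7.35

X̄ = (20.6 + 19.9 + 15.7 + 15.9 + 19.5 + 21.7 + 20.9 + 25.7 + 22.9 + 13.8 + 21.9 + 17.4 + 20.6 + 24.1 + 11.9 + 21.1) / 16 = 19.6000
Moving ranges: 0.7, 4.2, 0.2, 3.6, 2.2, 0.8, 4.8, 2.8, 9.1, 8.1, 4.5, 3.2, 3.5, 12.2, 9.2; M̄R̄ = 69.1000 / 15 = 4.6067
LCL = X̄ − 3·M̄R̄/d₂ = 19.6000 − 3 × 4.6067 / 1.128 = 7.3482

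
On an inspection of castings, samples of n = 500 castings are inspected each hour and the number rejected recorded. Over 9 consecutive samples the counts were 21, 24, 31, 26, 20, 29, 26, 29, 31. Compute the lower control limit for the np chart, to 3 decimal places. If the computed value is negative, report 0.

p̄ = Σdᵢ / (k·n) = 237 / (9 × 500) = 0.05267
LCL = np̄ − 3·√(np̄(1−p̄)) = 26.3333 − 3 × 4.9946 = 11.3494

11.349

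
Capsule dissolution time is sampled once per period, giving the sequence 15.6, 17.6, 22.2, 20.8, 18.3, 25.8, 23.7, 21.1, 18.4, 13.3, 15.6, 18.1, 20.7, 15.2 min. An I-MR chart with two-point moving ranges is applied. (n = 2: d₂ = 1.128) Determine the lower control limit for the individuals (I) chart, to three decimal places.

X̄ = (15.6 + 17.6 + 22.2 + 20.8 + 18.3 + 25.8 + 23.7 + 21.1 + 18.4 + 13.3 + 15.6 + 18.1 + 20.7 + 15.2) / 14 = 19.0286
Moving ranges: 2.0, 4.6, 1.4, 2.5, 7.5, 2.1, 2.6, 2.7, 5.1, 2.3, 2.5, 2.6, 5.5; M̄R̄ = 43.4000 / 13 = 3.3385
LCL = X̄ − 3·M̄R̄/d₂ = 19.0286 − 3 × 3.3385 / 1.128 = 10.1497

10.150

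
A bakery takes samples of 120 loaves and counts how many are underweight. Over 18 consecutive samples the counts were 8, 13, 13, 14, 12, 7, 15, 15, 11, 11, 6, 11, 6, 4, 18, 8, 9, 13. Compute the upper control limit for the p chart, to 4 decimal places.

p̄ = Σdᵢ / (k·n) = 194 / (18 × 120) = 0.08981
UCL = p̄ + 3·√(p̄(1−p̄)/n) = 0.08981 + 3 × √(0.08981×0.91019/120) = 0.08981 + 3 × 0.02610 = 0.16812

0.1681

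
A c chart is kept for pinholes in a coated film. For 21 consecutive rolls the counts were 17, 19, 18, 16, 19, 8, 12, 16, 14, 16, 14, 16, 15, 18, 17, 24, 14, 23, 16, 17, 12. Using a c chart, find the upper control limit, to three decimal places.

28.327

c̄ = (17 + 19 + 18 + 16 + 19 + 8 + 12 + 16 + 14 + 16 + 14 + 16 + 15 + 18 + 17 + 24 + 14 + 23 + 16 + 17 + 12) / 21 = 341 / 21 = 16.2381
UCL = c̄ + 3√c̄ = 16.2381 + 3 × √16.2381 = 16.2381 + 3 × 4.0297 = 28.3271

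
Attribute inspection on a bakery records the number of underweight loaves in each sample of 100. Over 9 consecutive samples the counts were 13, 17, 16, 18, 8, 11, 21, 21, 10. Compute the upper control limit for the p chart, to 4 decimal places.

p̄ = Σdᵢ / (k·n) = 135 / (9 × 100) = 0.15000
UCL = p̄ + 3·√(p̄(1−p̄)/n) = 0.15000 + 3 × √(0.15000×0.85000/100) = 0.15000 + 3 × 0.03571 = 0.25712

0.2571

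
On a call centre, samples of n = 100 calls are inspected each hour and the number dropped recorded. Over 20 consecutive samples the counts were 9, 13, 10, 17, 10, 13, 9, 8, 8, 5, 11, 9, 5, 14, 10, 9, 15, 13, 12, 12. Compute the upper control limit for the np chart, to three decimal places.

19.835

p̄ = Σdᵢ / (k·n) = 212 / (20 × 100) = 0.10600
UCL = np̄ + 3·√(np̄(1−p̄)) = 10.6000 + 3 × √(10.6000×0.89400) = 10.6000 + 3 × 3.0784 = 19.8351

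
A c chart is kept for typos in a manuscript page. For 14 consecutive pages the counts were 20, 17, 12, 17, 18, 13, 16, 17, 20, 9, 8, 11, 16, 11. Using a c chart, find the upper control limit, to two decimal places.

c̄ = (20 + 17 + 12 + 17 + 18 + 13 + 16 + 17 + 20 + 9 + 8 + 11 + 16 + 11) / 14 = 205 / 14 = 14.6429
UCL = c̄ + 3√c̄ = 14.6429 + 3 × √14.6429 = 14.6429 + 3 × 3.8266 = 26.1227

26.12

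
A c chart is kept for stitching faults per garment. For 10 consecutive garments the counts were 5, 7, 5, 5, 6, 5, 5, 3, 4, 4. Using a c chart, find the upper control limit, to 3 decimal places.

11.541

c̄ = (5 + 7 + 5 + 5 + 6 + 5 + 5 + 3 + 4 + 4) / 10 = 49 / 10 = 4.9000
UCL = c̄ + 3√c̄ = 4.9000 + 3 × √4.9000 = 4.9000 + 3 × 2.2136 = 11.5408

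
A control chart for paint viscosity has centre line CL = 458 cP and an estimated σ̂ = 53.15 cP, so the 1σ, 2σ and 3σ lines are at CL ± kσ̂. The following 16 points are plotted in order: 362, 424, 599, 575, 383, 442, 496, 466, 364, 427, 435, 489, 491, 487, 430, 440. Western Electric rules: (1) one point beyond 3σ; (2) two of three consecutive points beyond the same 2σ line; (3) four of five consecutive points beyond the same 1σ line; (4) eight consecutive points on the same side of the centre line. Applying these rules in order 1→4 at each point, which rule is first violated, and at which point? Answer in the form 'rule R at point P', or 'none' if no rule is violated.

rule 2 at point 4

Zone of each point (C = within 1σ̂, B = 1σ̂–2σ̂, A = 2σ̂–3σ̂, * = beyond 3σ̂; sign = side of CL): 1:-B, 2:-C, 3:+A, 4:+A, 5:-B, 6:-C, 7:+C, 8:+C, 9:-B, 10:-C, 11:-C, 12:+C, 13:+C, 14:+C, 15:-C, 16:-C
Rule 2 (two of three consecutive points beyond the same 2σ limit) is satisfied at point 4.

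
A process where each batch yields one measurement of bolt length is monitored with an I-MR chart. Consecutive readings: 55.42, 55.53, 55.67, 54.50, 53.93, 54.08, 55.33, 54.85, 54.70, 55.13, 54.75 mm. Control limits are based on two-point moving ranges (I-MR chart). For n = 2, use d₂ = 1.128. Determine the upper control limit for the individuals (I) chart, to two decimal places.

56.18

X̄ = (55.42 + 55.53 + 55.67 + 54.50 + 53.93 + 54.08 + 55.33 + 54.85 + 54.70 + 55.13 + 54.75) / 11 = 54.8991
Moving ranges: 0.11, 0.14, 1.17, 0.57, 0.15, 1.25, 0.48, 0.15, 0.43, 0.38; M̄R̄ = 4.8300 / 10 = 0.4830
UCL = X̄ + 3·M̄R̄/d₂ = 54.8991 + 3 × 0.4830 / 1.128 = 56.1837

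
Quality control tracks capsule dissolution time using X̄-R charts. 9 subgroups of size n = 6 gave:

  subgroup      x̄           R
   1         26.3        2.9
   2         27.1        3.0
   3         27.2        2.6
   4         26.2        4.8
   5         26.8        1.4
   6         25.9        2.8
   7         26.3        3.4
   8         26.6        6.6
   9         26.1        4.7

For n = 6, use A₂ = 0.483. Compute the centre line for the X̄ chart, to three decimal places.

26.500

X̄̄ = (26.3 + 27.1 + 27.2 + 26.2 + 26.8 + 25.9 + 26.3 + 26.6 + 26.1) / 9 = 238.5000 / 9 = 26.5000
CL = X̄̄ = 26.5000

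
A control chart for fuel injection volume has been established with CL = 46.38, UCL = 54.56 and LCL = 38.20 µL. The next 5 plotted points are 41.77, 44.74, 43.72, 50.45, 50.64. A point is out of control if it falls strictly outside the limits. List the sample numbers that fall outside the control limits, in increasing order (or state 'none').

none

All 5 points lie within [38.20, 54.56].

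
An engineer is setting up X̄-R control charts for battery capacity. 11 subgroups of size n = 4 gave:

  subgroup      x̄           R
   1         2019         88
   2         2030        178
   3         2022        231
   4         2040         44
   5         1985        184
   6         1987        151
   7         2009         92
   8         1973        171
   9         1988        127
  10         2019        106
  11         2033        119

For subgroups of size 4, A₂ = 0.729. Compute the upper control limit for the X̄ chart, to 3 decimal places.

X̄̄ = (2019 + 2030 + 2022 + 2040 + 1985 + 1987 + 2009 + 1973 + 1988 + 2019 + 2033) / 11 = 22105.0000 / 11 = 2009.5455
R̄ = (88 + 178 + 231 + 44 + 184 + 151 + 92 + 171 + 127 + 106 + 119) / 11 = 1491.0000 / 11 = 135.5455
UCL = X̄̄ + A₂·R̄ = 2009.5455 + 0.729 × 135.5455 = 2108.3581

2108.358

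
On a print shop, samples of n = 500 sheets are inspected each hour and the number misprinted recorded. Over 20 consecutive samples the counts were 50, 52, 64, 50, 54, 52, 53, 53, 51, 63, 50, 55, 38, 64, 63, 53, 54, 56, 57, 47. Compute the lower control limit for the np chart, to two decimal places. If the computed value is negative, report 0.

p̄ = Σdᵢ / (k·n) = 1079 / (20 × 500) = 0.10790
LCL = np̄ − 3·√(np̄(1−p̄)) = 53.9500 − 3 × 6.9375 = 33.1375

33.14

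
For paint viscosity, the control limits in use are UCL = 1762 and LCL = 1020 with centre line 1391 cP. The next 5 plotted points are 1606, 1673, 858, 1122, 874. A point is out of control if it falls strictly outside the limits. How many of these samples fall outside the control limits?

2

Compare each point to [1020, 1762]: sample 3 = 858 < LCL; sample 5 = 874 < LCL.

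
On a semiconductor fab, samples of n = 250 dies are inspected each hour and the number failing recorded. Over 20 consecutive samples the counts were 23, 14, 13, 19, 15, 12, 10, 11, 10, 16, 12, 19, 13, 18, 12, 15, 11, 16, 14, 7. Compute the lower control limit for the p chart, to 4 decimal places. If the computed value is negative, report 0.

0.0124

p̄ = Σdᵢ / (k·n) = 280 / (20 × 250) = 0.05600
LCL = p̄ − 3·√(p̄(1−p̄)/n) = 0.05600 − 3 × 0.01454 = 0.01238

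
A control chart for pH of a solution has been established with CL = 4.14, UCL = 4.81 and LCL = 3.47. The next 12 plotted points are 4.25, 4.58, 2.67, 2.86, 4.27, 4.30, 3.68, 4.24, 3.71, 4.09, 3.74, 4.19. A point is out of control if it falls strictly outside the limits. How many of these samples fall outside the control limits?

2

Compare each point to [3.47, 4.81]: sample 3 = 2.67 < LCL; sample 4 = 2.86 < LCL.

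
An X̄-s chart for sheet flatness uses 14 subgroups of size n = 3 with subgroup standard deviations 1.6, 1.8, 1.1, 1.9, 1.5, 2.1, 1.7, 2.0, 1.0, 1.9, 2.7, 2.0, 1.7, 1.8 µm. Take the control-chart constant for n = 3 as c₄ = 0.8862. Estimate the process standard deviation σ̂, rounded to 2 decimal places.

s̄ = (1.6 + 1.8 + 1.1 + 1.9 + 1.5 + 2.1 + 1.7 + 2.0 + 1.0 + 1.9 + 2.7 + 2.0 + 1.7 + 1.8) / 14 = 1.7714
σ̂ = s̄ / c₄ = 1.7714 / 0.8862 = 1.9989

2.00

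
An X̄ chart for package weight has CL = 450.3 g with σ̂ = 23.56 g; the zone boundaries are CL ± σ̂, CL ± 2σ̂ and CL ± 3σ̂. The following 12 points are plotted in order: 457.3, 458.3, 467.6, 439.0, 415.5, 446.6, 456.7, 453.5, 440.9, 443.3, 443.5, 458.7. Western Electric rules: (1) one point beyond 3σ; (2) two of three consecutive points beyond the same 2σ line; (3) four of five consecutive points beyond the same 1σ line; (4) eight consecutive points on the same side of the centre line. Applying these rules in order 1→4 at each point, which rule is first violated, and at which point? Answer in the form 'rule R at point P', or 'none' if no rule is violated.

Zone of each point (C = within 1σ̂, B = 1σ̂–2σ̂, A = 2σ̂–3σ̂, * = beyond 3σ̂; sign = side of CL): 1:+C, 2:+C, 3:+C, 4:-C, 5:-B, 6:-C, 7:+C, 8:+C, 9:-C, 10:-C, 11:-C, 12:+C
No rule fires across all 12 points.

none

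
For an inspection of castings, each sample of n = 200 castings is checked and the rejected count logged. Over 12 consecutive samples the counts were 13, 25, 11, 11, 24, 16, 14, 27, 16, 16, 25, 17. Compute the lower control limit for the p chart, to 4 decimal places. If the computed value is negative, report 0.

p̄ = Σdᵢ / (k·n) = 215 / (12 × 200) = 0.08958
LCL = p̄ − 3·√(p̄(1−p̄)/n) = 0.08958 − 3 × 0.02019 = 0.02900

0.0290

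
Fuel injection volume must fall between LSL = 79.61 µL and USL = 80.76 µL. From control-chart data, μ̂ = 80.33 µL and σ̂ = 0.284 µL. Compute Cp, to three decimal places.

Cp = (USL − LSL) / (6σ̂) = (80.76 − 79.61) / (6 × 0.284) = 1.1500 / 1.7040 = 0.6749

0.675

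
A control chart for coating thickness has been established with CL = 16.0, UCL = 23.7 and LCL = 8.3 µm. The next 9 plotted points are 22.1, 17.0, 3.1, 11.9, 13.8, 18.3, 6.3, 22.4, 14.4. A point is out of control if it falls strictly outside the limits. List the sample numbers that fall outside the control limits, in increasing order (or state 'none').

Compare each point to [8.3, 23.7]: sample 3 = 3.1 < LCL; sample 7 = 6.3 < LCL.

3, 7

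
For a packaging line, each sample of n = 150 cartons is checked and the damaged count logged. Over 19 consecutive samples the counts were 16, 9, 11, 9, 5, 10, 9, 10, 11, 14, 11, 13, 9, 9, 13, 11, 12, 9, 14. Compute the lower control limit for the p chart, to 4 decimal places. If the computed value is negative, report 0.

0.0086

p̄ = Σdᵢ / (k·n) = 205 / (19 × 150) = 0.07193
LCL = p̄ − 3·√(p̄(1−p̄)/n) = 0.07193 − 3 × 0.02110 = 0.00864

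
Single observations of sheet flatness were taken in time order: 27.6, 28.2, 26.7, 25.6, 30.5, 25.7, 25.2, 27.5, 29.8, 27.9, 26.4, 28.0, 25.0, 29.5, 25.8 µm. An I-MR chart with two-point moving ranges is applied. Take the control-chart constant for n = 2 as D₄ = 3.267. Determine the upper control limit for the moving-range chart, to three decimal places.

Moving ranges: 0.6, 1.5, 1.1, 4.9, 4.8, 0.5, 2.3, 2.3, 1.9, 1.5, 1.6, 3.0, 4.5, 3.7; M̄R̄ = 34.2000 / 14 = 2.4429
UCL_MR = D₄·M̄R̄ = 3.267 × 2.4429 = 7.9808

7.981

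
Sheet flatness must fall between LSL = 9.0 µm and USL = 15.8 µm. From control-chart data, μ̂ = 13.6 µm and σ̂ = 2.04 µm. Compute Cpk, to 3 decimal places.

0.359

Cpu = (USL − μ̂) / (3σ̂) = (15.8 − 13.6) / (3 × 2.04) = 0.3595; Cpl = (μ̂ − LSL) / (3σ̂) = (13.6 − 9.0) / (3 × 2.04) = 0.7516; Cpk = min(Cpu, Cpl) = 0.3595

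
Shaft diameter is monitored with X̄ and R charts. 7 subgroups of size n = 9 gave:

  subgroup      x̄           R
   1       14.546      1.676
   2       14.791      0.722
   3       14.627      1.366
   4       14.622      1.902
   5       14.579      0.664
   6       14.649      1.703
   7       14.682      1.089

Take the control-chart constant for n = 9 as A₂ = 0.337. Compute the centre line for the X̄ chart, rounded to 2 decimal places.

14.64

X̄̄ = (14.546 + 14.791 + 14.627 + 14.622 + 14.579 + 14.649 + 14.682) / 7 = 102.4960 / 7 = 14.6423
CL = X̄̄ = 14.6423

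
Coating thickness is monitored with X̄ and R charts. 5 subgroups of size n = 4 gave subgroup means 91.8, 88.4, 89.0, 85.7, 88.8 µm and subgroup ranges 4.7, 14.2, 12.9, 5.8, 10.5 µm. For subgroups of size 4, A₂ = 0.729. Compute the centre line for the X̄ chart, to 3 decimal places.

88.740

X̄̄ = (91.8 + 88.4 + 89.0 + 85.7 + 88.8) / 5 = 443.7000 / 5 = 88.7400
CL = X̄̄ = 88.7400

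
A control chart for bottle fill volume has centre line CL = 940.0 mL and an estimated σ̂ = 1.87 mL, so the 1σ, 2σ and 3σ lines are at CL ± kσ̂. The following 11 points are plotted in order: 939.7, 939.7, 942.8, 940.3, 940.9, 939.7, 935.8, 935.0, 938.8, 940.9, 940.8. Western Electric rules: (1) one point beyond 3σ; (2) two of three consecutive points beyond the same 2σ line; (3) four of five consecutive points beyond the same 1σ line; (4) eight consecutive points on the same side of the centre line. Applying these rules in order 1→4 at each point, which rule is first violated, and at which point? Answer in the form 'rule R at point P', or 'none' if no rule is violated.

Zone of each point (C = within 1σ̂, B = 1σ̂–2σ̂, A = 2σ̂–3σ̂, * = beyond 3σ̂; sign = side of CL): 1:-C, 2:-C, 3:+B, 4:+C, 5:+C, 6:-C, 7:-A, 8:-A, 9:-C, 10:+C, 11:+C
Rule 2 (two of three consecutive points beyond the same 2σ limit) is satisfied at point 8.

rule 2 at point 8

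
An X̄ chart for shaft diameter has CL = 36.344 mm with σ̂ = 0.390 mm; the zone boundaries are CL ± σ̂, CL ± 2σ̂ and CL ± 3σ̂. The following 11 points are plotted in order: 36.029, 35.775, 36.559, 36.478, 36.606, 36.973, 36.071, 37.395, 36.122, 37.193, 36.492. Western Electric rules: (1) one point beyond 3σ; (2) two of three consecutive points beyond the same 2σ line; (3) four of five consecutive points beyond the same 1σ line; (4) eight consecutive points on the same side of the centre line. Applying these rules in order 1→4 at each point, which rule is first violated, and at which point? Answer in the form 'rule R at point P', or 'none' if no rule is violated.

Zone of each point (C = within 1σ̂, B = 1σ̂–2σ̂, A = 2σ̂–3σ̂, * = beyond 3σ̂; sign = side of CL): 1:-C, 2:-B, 3:+C, 4:+C, 5:+C, 6:+B, 7:-C, 8:+A, 9:-C, 10:+A, 11:+C
Rule 2 (two of three consecutive points beyond the same 2σ limit) is satisfied at point 10.

rule 2 at point 10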